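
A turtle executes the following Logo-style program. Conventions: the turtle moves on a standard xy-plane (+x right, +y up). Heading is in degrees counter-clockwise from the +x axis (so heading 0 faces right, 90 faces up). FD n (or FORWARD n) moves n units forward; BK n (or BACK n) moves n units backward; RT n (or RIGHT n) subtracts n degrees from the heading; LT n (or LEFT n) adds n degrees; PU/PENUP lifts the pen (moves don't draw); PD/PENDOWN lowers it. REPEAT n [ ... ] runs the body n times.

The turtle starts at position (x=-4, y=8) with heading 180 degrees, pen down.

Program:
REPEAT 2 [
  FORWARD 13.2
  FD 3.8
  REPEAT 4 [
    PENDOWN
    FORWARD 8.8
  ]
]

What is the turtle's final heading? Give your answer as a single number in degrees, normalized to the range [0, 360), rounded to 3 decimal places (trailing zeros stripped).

Answer: 180

Derivation:
Executing turtle program step by step:
Start: pos=(-4,8), heading=180, pen down
REPEAT 2 [
  -- iteration 1/2 --
  FD 13.2: (-4,8) -> (-17.2,8) [heading=180, draw]
  FD 3.8: (-17.2,8) -> (-21,8) [heading=180, draw]
  REPEAT 4 [
    -- iteration 1/4 --
    PD: pen down
    FD 8.8: (-21,8) -> (-29.8,8) [heading=180, draw]
    -- iteration 2/4 --
    PD: pen down
    FD 8.8: (-29.8,8) -> (-38.6,8) [heading=180, draw]
    -- iteration 3/4 --
    PD: pen down
    FD 8.8: (-38.6,8) -> (-47.4,8) [heading=180, draw]
    -- iteration 4/4 --
    PD: pen down
    FD 8.8: (-47.4,8) -> (-56.2,8) [heading=180, draw]
  ]
  -- iteration 2/2 --
  FD 13.2: (-56.2,8) -> (-69.4,8) [heading=180, draw]
  FD 3.8: (-69.4,8) -> (-73.2,8) [heading=180, draw]
  REPEAT 4 [
    -- iteration 1/4 --
    PD: pen down
    FD 8.8: (-73.2,8) -> (-82,8) [heading=180, draw]
    -- iteration 2/4 --
    PD: pen down
    FD 8.8: (-82,8) -> (-90.8,8) [heading=180, draw]
    -- iteration 3/4 --
    PD: pen down
    FD 8.8: (-90.8,8) -> (-99.6,8) [heading=180, draw]
    -- iteration 4/4 --
    PD: pen down
    FD 8.8: (-99.6,8) -> (-108.4,8) [heading=180, draw]
  ]
]
Final: pos=(-108.4,8), heading=180, 12 segment(s) drawn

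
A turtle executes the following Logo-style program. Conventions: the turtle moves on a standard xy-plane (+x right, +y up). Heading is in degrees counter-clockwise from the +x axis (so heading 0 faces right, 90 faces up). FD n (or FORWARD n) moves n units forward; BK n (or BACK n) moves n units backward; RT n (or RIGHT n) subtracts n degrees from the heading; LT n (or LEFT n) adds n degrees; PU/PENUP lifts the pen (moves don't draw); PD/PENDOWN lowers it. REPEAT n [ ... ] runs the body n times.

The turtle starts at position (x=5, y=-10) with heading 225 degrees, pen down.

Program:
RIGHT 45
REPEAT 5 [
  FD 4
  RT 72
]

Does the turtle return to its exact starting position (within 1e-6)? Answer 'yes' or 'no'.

Executing turtle program step by step:
Start: pos=(5,-10), heading=225, pen down
RT 45: heading 225 -> 180
REPEAT 5 [
  -- iteration 1/5 --
  FD 4: (5,-10) -> (1,-10) [heading=180, draw]
  RT 72: heading 180 -> 108
  -- iteration 2/5 --
  FD 4: (1,-10) -> (-0.236,-6.196) [heading=108, draw]
  RT 72: heading 108 -> 36
  -- iteration 3/5 --
  FD 4: (-0.236,-6.196) -> (3,-3.845) [heading=36, draw]
  RT 72: heading 36 -> 324
  -- iteration 4/5 --
  FD 4: (3,-3.845) -> (6.236,-6.196) [heading=324, draw]
  RT 72: heading 324 -> 252
  -- iteration 5/5 --
  FD 4: (6.236,-6.196) -> (5,-10) [heading=252, draw]
  RT 72: heading 252 -> 180
]
Final: pos=(5,-10), heading=180, 5 segment(s) drawn

Start position: (5, -10)
Final position: (5, -10)
Distance = 0; < 1e-6 -> CLOSED

Answer: yes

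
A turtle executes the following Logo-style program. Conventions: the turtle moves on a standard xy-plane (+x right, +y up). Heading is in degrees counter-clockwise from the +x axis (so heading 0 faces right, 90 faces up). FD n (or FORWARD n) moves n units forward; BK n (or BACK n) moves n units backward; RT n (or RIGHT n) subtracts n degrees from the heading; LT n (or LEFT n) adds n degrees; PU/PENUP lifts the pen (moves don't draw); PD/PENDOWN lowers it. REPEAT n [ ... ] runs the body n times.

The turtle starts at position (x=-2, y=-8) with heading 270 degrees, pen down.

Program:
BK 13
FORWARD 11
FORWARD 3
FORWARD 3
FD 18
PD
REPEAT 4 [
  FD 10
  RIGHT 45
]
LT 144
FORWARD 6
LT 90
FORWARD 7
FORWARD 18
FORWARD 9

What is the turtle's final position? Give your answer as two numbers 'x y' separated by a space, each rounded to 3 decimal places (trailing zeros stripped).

Executing turtle program step by step:
Start: pos=(-2,-8), heading=270, pen down
BK 13: (-2,-8) -> (-2,5) [heading=270, draw]
FD 11: (-2,5) -> (-2,-6) [heading=270, draw]
FD 3: (-2,-6) -> (-2,-9) [heading=270, draw]
FD 3: (-2,-9) -> (-2,-12) [heading=270, draw]
FD 18: (-2,-12) -> (-2,-30) [heading=270, draw]
PD: pen down
REPEAT 4 [
  -- iteration 1/4 --
  FD 10: (-2,-30) -> (-2,-40) [heading=270, draw]
  RT 45: heading 270 -> 225
  -- iteration 2/4 --
  FD 10: (-2,-40) -> (-9.071,-47.071) [heading=225, draw]
  RT 45: heading 225 -> 180
  -- iteration 3/4 --
  FD 10: (-9.071,-47.071) -> (-19.071,-47.071) [heading=180, draw]
  RT 45: heading 180 -> 135
  -- iteration 4/4 --
  FD 10: (-19.071,-47.071) -> (-26.142,-40) [heading=135, draw]
  RT 45: heading 135 -> 90
]
LT 144: heading 90 -> 234
FD 6: (-26.142,-40) -> (-29.669,-44.854) [heading=234, draw]
LT 90: heading 234 -> 324
FD 7: (-29.669,-44.854) -> (-24.006,-48.969) [heading=324, draw]
FD 18: (-24.006,-48.969) -> (-9.443,-59.549) [heading=324, draw]
FD 9: (-9.443,-59.549) -> (-2.162,-64.839) [heading=324, draw]
Final: pos=(-2.162,-64.839), heading=324, 13 segment(s) drawn

Answer: -2.162 -64.839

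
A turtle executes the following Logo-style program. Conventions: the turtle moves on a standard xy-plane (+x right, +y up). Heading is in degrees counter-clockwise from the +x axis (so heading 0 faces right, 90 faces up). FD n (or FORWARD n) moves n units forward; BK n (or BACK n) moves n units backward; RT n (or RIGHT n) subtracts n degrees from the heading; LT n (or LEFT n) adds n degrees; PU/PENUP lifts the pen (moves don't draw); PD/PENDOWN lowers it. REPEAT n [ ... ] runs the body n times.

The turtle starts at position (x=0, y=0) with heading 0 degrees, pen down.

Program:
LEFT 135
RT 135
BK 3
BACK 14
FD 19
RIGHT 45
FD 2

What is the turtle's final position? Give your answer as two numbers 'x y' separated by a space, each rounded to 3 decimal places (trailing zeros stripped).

Answer: 3.414 -1.414

Derivation:
Executing turtle program step by step:
Start: pos=(0,0), heading=0, pen down
LT 135: heading 0 -> 135
RT 135: heading 135 -> 0
BK 3: (0,0) -> (-3,0) [heading=0, draw]
BK 14: (-3,0) -> (-17,0) [heading=0, draw]
FD 19: (-17,0) -> (2,0) [heading=0, draw]
RT 45: heading 0 -> 315
FD 2: (2,0) -> (3.414,-1.414) [heading=315, draw]
Final: pos=(3.414,-1.414), heading=315, 4 segment(s) drawn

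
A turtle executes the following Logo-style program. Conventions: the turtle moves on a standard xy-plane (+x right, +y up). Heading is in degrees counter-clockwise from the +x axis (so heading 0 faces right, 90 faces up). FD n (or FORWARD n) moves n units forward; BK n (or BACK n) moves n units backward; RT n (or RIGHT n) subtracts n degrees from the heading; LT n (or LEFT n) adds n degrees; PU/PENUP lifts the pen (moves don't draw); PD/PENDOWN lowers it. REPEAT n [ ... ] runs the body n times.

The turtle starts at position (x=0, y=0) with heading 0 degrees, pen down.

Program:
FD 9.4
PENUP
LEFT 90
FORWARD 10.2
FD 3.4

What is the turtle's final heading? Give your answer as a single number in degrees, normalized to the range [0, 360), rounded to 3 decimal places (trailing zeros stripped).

Answer: 90

Derivation:
Executing turtle program step by step:
Start: pos=(0,0), heading=0, pen down
FD 9.4: (0,0) -> (9.4,0) [heading=0, draw]
PU: pen up
LT 90: heading 0 -> 90
FD 10.2: (9.4,0) -> (9.4,10.2) [heading=90, move]
FD 3.4: (9.4,10.2) -> (9.4,13.6) [heading=90, move]
Final: pos=(9.4,13.6), heading=90, 1 segment(s) drawn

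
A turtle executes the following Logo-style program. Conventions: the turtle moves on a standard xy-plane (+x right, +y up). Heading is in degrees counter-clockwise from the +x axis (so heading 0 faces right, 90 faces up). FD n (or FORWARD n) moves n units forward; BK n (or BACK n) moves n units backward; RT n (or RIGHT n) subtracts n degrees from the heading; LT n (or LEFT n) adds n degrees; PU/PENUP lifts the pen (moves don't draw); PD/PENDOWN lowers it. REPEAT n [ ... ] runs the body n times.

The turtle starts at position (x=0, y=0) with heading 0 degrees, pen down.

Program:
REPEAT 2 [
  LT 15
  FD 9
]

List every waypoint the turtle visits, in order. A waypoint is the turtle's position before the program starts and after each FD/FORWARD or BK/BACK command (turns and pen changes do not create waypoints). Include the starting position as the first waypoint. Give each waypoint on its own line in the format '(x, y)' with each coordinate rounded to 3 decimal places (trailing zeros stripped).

Executing turtle program step by step:
Start: pos=(0,0), heading=0, pen down
REPEAT 2 [
  -- iteration 1/2 --
  LT 15: heading 0 -> 15
  FD 9: (0,0) -> (8.693,2.329) [heading=15, draw]
  -- iteration 2/2 --
  LT 15: heading 15 -> 30
  FD 9: (8.693,2.329) -> (16.488,6.829) [heading=30, draw]
]
Final: pos=(16.488,6.829), heading=30, 2 segment(s) drawn
Waypoints (3 total):
(0, 0)
(8.693, 2.329)
(16.488, 6.829)

Answer: (0, 0)
(8.693, 2.329)
(16.488, 6.829)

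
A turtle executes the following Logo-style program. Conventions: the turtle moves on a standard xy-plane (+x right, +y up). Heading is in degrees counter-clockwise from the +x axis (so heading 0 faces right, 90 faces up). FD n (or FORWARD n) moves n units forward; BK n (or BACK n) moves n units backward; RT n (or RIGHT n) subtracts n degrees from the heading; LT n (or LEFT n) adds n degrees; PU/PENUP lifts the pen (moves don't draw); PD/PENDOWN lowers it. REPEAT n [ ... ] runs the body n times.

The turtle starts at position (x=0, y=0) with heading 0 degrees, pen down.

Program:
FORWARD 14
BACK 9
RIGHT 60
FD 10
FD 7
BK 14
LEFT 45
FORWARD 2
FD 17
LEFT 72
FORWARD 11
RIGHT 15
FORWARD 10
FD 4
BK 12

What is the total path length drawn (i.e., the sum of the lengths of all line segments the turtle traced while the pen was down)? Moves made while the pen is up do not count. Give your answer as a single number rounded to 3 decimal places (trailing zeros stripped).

Executing turtle program step by step:
Start: pos=(0,0), heading=0, pen down
FD 14: (0,0) -> (14,0) [heading=0, draw]
BK 9: (14,0) -> (5,0) [heading=0, draw]
RT 60: heading 0 -> 300
FD 10: (5,0) -> (10,-8.66) [heading=300, draw]
FD 7: (10,-8.66) -> (13.5,-14.722) [heading=300, draw]
BK 14: (13.5,-14.722) -> (6.5,-2.598) [heading=300, draw]
LT 45: heading 300 -> 345
FD 2: (6.5,-2.598) -> (8.432,-3.116) [heading=345, draw]
FD 17: (8.432,-3.116) -> (24.853,-7.516) [heading=345, draw]
LT 72: heading 345 -> 57
FD 11: (24.853,-7.516) -> (30.844,1.71) [heading=57, draw]
RT 15: heading 57 -> 42
FD 10: (30.844,1.71) -> (38.275,8.401) [heading=42, draw]
FD 4: (38.275,8.401) -> (41.248,11.078) [heading=42, draw]
BK 12: (41.248,11.078) -> (32.33,3.048) [heading=42, draw]
Final: pos=(32.33,3.048), heading=42, 11 segment(s) drawn

Segment lengths:
  seg 1: (0,0) -> (14,0), length = 14
  seg 2: (14,0) -> (5,0), length = 9
  seg 3: (5,0) -> (10,-8.66), length = 10
  seg 4: (10,-8.66) -> (13.5,-14.722), length = 7
  seg 5: (13.5,-14.722) -> (6.5,-2.598), length = 14
  seg 6: (6.5,-2.598) -> (8.432,-3.116), length = 2
  seg 7: (8.432,-3.116) -> (24.853,-7.516), length = 17
  seg 8: (24.853,-7.516) -> (30.844,1.71), length = 11
  seg 9: (30.844,1.71) -> (38.275,8.401), length = 10
  seg 10: (38.275,8.401) -> (41.248,11.078), length = 4
  seg 11: (41.248,11.078) -> (32.33,3.048), length = 12
Total = 110

Answer: 110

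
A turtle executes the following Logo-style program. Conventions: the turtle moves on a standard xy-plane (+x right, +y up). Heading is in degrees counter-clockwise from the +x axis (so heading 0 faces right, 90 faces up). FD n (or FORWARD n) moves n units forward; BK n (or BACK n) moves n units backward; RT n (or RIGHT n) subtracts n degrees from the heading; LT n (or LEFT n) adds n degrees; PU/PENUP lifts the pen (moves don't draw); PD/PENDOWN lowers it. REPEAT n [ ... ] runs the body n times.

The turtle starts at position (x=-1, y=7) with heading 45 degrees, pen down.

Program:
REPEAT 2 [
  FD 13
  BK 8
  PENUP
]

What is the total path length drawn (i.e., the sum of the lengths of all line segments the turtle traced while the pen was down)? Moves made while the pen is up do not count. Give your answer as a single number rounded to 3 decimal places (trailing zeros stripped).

Answer: 21

Derivation:
Executing turtle program step by step:
Start: pos=(-1,7), heading=45, pen down
REPEAT 2 [
  -- iteration 1/2 --
  FD 13: (-1,7) -> (8.192,16.192) [heading=45, draw]
  BK 8: (8.192,16.192) -> (2.536,10.536) [heading=45, draw]
  PU: pen up
  -- iteration 2/2 --
  FD 13: (2.536,10.536) -> (11.728,19.728) [heading=45, move]
  BK 8: (11.728,19.728) -> (6.071,14.071) [heading=45, move]
  PU: pen up
]
Final: pos=(6.071,14.071), heading=45, 2 segment(s) drawn

Segment lengths:
  seg 1: (-1,7) -> (8.192,16.192), length = 13
  seg 2: (8.192,16.192) -> (2.536,10.536), length = 8
Total = 21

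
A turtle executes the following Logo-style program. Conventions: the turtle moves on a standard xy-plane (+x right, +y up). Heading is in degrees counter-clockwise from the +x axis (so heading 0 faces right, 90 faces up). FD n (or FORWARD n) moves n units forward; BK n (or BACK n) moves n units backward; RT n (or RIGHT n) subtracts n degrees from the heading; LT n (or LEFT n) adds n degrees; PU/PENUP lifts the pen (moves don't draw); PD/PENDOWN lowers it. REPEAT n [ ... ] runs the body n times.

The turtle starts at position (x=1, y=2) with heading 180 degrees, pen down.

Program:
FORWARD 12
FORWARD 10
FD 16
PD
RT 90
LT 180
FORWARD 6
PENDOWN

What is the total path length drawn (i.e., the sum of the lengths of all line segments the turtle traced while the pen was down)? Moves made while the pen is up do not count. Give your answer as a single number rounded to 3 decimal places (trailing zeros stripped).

Executing turtle program step by step:
Start: pos=(1,2), heading=180, pen down
FD 12: (1,2) -> (-11,2) [heading=180, draw]
FD 10: (-11,2) -> (-21,2) [heading=180, draw]
FD 16: (-21,2) -> (-37,2) [heading=180, draw]
PD: pen down
RT 90: heading 180 -> 90
LT 180: heading 90 -> 270
FD 6: (-37,2) -> (-37,-4) [heading=270, draw]
PD: pen down
Final: pos=(-37,-4), heading=270, 4 segment(s) drawn

Segment lengths:
  seg 1: (1,2) -> (-11,2), length = 12
  seg 2: (-11,2) -> (-21,2), length = 10
  seg 3: (-21,2) -> (-37,2), length = 16
  seg 4: (-37,2) -> (-37,-4), length = 6
Total = 44

Answer: 44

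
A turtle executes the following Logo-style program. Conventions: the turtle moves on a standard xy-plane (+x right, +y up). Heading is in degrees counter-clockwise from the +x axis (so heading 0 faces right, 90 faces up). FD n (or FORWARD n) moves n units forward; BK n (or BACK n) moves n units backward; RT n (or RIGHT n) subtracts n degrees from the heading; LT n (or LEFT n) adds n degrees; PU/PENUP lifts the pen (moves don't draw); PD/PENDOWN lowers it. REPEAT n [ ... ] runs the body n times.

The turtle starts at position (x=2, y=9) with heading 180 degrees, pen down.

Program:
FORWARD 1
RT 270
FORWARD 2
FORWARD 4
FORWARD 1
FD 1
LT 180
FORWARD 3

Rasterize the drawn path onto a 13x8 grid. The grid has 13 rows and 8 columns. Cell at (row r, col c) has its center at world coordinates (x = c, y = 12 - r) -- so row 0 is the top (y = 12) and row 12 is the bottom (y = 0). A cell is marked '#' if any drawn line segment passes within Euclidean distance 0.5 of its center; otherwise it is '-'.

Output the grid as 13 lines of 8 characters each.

Segment 0: (2,9) -> (1,9)
Segment 1: (1,9) -> (1,7)
Segment 2: (1,7) -> (1,3)
Segment 3: (1,3) -> (1,2)
Segment 4: (1,2) -> (1,1)
Segment 5: (1,1) -> (1,4)

Answer: --------
--------
--------
-##-----
-#------
-#------
-#------
-#------
-#------
-#------
-#------
-#------
--------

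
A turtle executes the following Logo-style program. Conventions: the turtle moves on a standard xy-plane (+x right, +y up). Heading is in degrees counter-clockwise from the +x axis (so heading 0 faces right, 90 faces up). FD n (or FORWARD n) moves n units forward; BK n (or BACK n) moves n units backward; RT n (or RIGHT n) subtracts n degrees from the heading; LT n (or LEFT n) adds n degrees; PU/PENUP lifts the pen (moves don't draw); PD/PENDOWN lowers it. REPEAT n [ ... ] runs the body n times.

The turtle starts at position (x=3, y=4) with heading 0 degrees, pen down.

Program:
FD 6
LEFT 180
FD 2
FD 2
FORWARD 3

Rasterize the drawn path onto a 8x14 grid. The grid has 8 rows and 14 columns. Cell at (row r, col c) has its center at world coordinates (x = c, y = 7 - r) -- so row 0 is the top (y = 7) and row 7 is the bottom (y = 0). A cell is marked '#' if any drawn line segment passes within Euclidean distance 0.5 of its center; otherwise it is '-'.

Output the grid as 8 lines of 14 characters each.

Answer: --------------
--------------
--------------
--########----
--------------
--------------
--------------
--------------

Derivation:
Segment 0: (3,4) -> (9,4)
Segment 1: (9,4) -> (7,4)
Segment 2: (7,4) -> (5,4)
Segment 3: (5,4) -> (2,4)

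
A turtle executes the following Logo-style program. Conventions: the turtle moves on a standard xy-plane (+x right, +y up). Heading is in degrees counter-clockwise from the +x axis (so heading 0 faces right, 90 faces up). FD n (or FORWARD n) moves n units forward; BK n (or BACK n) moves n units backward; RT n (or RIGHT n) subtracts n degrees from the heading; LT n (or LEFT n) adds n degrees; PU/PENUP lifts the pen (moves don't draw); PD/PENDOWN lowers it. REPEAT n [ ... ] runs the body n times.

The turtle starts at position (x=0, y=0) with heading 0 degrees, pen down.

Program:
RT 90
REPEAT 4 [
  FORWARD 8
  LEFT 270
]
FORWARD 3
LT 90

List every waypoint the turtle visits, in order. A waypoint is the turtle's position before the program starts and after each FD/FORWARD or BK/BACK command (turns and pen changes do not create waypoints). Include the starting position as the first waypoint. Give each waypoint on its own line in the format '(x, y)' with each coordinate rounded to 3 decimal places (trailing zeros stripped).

Answer: (0, 0)
(0, -8)
(-8, -8)
(-8, 0)
(0, 0)
(0, -3)

Derivation:
Executing turtle program step by step:
Start: pos=(0,0), heading=0, pen down
RT 90: heading 0 -> 270
REPEAT 4 [
  -- iteration 1/4 --
  FD 8: (0,0) -> (0,-8) [heading=270, draw]
  LT 270: heading 270 -> 180
  -- iteration 2/4 --
  FD 8: (0,-8) -> (-8,-8) [heading=180, draw]
  LT 270: heading 180 -> 90
  -- iteration 3/4 --
  FD 8: (-8,-8) -> (-8,0) [heading=90, draw]
  LT 270: heading 90 -> 0
  -- iteration 4/4 --
  FD 8: (-8,0) -> (0,0) [heading=0, draw]
  LT 270: heading 0 -> 270
]
FD 3: (0,0) -> (0,-3) [heading=270, draw]
LT 90: heading 270 -> 0
Final: pos=(0,-3), heading=0, 5 segment(s) drawn
Waypoints (6 total):
(0, 0)
(0, -8)
(-8, -8)
(-8, 0)
(0, 0)
(0, -3)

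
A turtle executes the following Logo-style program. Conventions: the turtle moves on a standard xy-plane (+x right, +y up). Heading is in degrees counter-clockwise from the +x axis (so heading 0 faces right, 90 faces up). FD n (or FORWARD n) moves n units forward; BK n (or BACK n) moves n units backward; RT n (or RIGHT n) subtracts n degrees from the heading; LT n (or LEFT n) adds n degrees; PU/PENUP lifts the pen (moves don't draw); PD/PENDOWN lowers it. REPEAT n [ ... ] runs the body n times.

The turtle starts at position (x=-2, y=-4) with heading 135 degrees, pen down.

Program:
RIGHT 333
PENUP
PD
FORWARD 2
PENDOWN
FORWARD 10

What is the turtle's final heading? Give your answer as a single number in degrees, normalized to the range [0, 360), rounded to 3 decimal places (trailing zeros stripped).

Answer: 162

Derivation:
Executing turtle program step by step:
Start: pos=(-2,-4), heading=135, pen down
RT 333: heading 135 -> 162
PU: pen up
PD: pen down
FD 2: (-2,-4) -> (-3.902,-3.382) [heading=162, draw]
PD: pen down
FD 10: (-3.902,-3.382) -> (-13.413,-0.292) [heading=162, draw]
Final: pos=(-13.413,-0.292), heading=162, 2 segment(s) drawn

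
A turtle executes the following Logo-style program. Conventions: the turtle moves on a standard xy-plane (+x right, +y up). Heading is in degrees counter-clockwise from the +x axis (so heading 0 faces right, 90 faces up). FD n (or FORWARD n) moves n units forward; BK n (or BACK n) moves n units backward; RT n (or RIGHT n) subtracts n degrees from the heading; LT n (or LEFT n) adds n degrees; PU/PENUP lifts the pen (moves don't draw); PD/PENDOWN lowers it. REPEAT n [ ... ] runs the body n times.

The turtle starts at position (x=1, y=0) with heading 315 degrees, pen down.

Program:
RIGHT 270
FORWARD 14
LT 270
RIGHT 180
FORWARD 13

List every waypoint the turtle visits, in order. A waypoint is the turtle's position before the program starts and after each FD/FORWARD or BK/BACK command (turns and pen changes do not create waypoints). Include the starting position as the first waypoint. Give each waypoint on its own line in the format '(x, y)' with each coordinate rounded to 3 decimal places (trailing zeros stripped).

Answer: (1, 0)
(10.899, 9.899)
(1.707, 19.092)

Derivation:
Executing turtle program step by step:
Start: pos=(1,0), heading=315, pen down
RT 270: heading 315 -> 45
FD 14: (1,0) -> (10.899,9.899) [heading=45, draw]
LT 270: heading 45 -> 315
RT 180: heading 315 -> 135
FD 13: (10.899,9.899) -> (1.707,19.092) [heading=135, draw]
Final: pos=(1.707,19.092), heading=135, 2 segment(s) drawn
Waypoints (3 total):
(1, 0)
(10.899, 9.899)
(1.707, 19.092)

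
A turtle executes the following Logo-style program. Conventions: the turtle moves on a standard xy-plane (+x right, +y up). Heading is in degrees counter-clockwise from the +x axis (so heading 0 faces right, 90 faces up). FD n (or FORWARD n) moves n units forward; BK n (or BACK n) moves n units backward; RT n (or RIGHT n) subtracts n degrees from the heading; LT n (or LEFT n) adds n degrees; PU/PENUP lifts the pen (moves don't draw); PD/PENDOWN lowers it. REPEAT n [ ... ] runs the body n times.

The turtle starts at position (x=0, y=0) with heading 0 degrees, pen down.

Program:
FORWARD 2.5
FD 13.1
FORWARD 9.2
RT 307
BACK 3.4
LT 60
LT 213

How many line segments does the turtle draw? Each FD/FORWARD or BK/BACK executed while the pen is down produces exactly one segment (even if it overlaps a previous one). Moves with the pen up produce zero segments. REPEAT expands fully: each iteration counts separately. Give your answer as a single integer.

Executing turtle program step by step:
Start: pos=(0,0), heading=0, pen down
FD 2.5: (0,0) -> (2.5,0) [heading=0, draw]
FD 13.1: (2.5,0) -> (15.6,0) [heading=0, draw]
FD 9.2: (15.6,0) -> (24.8,0) [heading=0, draw]
RT 307: heading 0 -> 53
BK 3.4: (24.8,0) -> (22.754,-2.715) [heading=53, draw]
LT 60: heading 53 -> 113
LT 213: heading 113 -> 326
Final: pos=(22.754,-2.715), heading=326, 4 segment(s) drawn
Segments drawn: 4

Answer: 4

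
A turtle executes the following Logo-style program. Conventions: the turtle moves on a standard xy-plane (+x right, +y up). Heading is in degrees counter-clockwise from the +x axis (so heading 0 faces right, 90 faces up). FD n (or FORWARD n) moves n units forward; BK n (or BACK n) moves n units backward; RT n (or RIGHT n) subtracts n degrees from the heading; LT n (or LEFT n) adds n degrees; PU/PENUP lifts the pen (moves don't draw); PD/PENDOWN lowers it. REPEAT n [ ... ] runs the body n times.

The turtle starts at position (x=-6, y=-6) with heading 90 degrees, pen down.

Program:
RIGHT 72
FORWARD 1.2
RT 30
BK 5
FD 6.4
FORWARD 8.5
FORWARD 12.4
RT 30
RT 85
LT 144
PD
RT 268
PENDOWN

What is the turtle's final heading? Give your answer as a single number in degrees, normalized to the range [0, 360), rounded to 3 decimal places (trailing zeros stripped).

Answer: 109

Derivation:
Executing turtle program step by step:
Start: pos=(-6,-6), heading=90, pen down
RT 72: heading 90 -> 18
FD 1.2: (-6,-6) -> (-4.859,-5.629) [heading=18, draw]
RT 30: heading 18 -> 348
BK 5: (-4.859,-5.629) -> (-9.749,-4.59) [heading=348, draw]
FD 6.4: (-9.749,-4.59) -> (-3.489,-5.92) [heading=348, draw]
FD 8.5: (-3.489,-5.92) -> (4.825,-7.688) [heading=348, draw]
FD 12.4: (4.825,-7.688) -> (16.954,-10.266) [heading=348, draw]
RT 30: heading 348 -> 318
RT 85: heading 318 -> 233
LT 144: heading 233 -> 17
PD: pen down
RT 268: heading 17 -> 109
PD: pen down
Final: pos=(16.954,-10.266), heading=109, 5 segment(s) drawn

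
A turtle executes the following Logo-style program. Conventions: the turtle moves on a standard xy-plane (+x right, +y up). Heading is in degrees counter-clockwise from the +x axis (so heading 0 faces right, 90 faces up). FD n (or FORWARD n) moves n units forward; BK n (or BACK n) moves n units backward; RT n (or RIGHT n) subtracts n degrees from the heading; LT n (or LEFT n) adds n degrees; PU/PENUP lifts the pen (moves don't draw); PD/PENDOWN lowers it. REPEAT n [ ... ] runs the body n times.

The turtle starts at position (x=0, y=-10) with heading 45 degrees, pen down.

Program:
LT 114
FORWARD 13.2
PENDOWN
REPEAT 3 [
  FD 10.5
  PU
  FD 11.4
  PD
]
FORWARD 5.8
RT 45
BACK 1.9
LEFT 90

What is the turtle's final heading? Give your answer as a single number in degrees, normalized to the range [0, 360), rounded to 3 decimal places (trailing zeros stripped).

Executing turtle program step by step:
Start: pos=(0,-10), heading=45, pen down
LT 114: heading 45 -> 159
FD 13.2: (0,-10) -> (-12.323,-5.27) [heading=159, draw]
PD: pen down
REPEAT 3 [
  -- iteration 1/3 --
  FD 10.5: (-12.323,-5.27) -> (-22.126,-1.507) [heading=159, draw]
  PU: pen up
  FD 11.4: (-22.126,-1.507) -> (-32.769,2.579) [heading=159, move]
  PD: pen down
  -- iteration 2/3 --
  FD 10.5: (-32.769,2.579) -> (-42.571,6.342) [heading=159, draw]
  PU: pen up
  FD 11.4: (-42.571,6.342) -> (-53.214,10.427) [heading=159, move]
  PD: pen down
  -- iteration 3/3 --
  FD 10.5: (-53.214,10.427) -> (-63.017,14.19) [heading=159, draw]
  PU: pen up
  FD 11.4: (-63.017,14.19) -> (-73.659,18.275) [heading=159, move]
  PD: pen down
]
FD 5.8: (-73.659,18.275) -> (-79.074,20.354) [heading=159, draw]
RT 45: heading 159 -> 114
BK 1.9: (-79.074,20.354) -> (-78.301,18.618) [heading=114, draw]
LT 90: heading 114 -> 204
Final: pos=(-78.301,18.618), heading=204, 6 segment(s) drawn

Answer: 204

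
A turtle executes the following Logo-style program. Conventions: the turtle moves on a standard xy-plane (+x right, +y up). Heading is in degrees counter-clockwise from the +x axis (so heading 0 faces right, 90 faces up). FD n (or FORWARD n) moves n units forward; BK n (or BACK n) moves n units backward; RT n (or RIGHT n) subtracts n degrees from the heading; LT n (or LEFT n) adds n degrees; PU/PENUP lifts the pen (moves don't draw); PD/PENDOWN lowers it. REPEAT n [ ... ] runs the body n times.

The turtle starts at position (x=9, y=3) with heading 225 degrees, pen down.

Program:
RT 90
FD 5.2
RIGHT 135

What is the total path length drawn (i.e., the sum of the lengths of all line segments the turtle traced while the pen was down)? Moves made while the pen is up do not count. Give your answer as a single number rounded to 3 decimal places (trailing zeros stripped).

Executing turtle program step by step:
Start: pos=(9,3), heading=225, pen down
RT 90: heading 225 -> 135
FD 5.2: (9,3) -> (5.323,6.677) [heading=135, draw]
RT 135: heading 135 -> 0
Final: pos=(5.323,6.677), heading=0, 1 segment(s) drawn

Segment lengths:
  seg 1: (9,3) -> (5.323,6.677), length = 5.2
Total = 5.2

Answer: 5.2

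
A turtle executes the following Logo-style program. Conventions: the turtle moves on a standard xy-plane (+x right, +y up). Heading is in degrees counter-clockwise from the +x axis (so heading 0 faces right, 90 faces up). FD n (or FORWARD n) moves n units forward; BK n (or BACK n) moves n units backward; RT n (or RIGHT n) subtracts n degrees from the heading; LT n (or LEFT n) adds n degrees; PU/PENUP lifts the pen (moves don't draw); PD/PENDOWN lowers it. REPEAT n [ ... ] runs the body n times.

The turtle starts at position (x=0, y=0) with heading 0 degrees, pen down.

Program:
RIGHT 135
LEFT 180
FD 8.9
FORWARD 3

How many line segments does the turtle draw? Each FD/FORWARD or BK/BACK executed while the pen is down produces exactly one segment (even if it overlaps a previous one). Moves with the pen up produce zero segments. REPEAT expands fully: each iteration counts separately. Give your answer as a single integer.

Answer: 2

Derivation:
Executing turtle program step by step:
Start: pos=(0,0), heading=0, pen down
RT 135: heading 0 -> 225
LT 180: heading 225 -> 45
FD 8.9: (0,0) -> (6.293,6.293) [heading=45, draw]
FD 3: (6.293,6.293) -> (8.415,8.415) [heading=45, draw]
Final: pos=(8.415,8.415), heading=45, 2 segment(s) drawn
Segments drawn: 2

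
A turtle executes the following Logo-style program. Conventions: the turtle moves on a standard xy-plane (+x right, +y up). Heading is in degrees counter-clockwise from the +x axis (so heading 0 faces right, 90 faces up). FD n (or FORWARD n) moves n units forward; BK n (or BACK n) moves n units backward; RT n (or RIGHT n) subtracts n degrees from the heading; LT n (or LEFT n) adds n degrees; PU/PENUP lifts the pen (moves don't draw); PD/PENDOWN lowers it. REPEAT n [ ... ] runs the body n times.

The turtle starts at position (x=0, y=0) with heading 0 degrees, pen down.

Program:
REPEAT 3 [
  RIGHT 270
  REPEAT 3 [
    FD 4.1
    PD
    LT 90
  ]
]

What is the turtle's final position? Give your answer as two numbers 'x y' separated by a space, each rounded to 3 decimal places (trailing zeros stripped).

Answer: -12.3 0

Derivation:
Executing turtle program step by step:
Start: pos=(0,0), heading=0, pen down
REPEAT 3 [
  -- iteration 1/3 --
  RT 270: heading 0 -> 90
  REPEAT 3 [
    -- iteration 1/3 --
    FD 4.1: (0,0) -> (0,4.1) [heading=90, draw]
    PD: pen down
    LT 90: heading 90 -> 180
    -- iteration 2/3 --
    FD 4.1: (0,4.1) -> (-4.1,4.1) [heading=180, draw]
    PD: pen down
    LT 90: heading 180 -> 270
    -- iteration 3/3 --
    FD 4.1: (-4.1,4.1) -> (-4.1,0) [heading=270, draw]
    PD: pen down
    LT 90: heading 270 -> 0
  ]
  -- iteration 2/3 --
  RT 270: heading 0 -> 90
  REPEAT 3 [
    -- iteration 1/3 --
    FD 4.1: (-4.1,0) -> (-4.1,4.1) [heading=90, draw]
    PD: pen down
    LT 90: heading 90 -> 180
    -- iteration 2/3 --
    FD 4.1: (-4.1,4.1) -> (-8.2,4.1) [heading=180, draw]
    PD: pen down
    LT 90: heading 180 -> 270
    -- iteration 3/3 --
    FD 4.1: (-8.2,4.1) -> (-8.2,0) [heading=270, draw]
    PD: pen down
    LT 90: heading 270 -> 0
  ]
  -- iteration 3/3 --
  RT 270: heading 0 -> 90
  REPEAT 3 [
    -- iteration 1/3 --
    FD 4.1: (-8.2,0) -> (-8.2,4.1) [heading=90, draw]
    PD: pen down
    LT 90: heading 90 -> 180
    -- iteration 2/3 --
    FD 4.1: (-8.2,4.1) -> (-12.3,4.1) [heading=180, draw]
    PD: pen down
    LT 90: heading 180 -> 270
    -- iteration 3/3 --
    FD 4.1: (-12.3,4.1) -> (-12.3,0) [heading=270, draw]
    PD: pen down
    LT 90: heading 270 -> 0
  ]
]
Final: pos=(-12.3,0), heading=0, 9 segment(s) drawn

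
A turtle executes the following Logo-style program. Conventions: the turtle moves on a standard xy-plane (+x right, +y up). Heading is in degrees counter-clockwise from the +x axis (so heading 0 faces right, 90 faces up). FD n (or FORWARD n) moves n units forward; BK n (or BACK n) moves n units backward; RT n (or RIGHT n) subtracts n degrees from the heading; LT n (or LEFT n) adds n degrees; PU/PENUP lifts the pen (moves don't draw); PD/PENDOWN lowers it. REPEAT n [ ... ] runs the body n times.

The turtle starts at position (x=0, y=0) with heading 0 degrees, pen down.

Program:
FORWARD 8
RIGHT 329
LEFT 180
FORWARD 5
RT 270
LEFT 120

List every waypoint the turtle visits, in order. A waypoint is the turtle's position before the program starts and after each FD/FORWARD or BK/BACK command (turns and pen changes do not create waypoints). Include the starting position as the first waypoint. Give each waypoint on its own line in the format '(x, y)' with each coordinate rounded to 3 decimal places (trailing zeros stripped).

Answer: (0, 0)
(8, 0)
(3.714, -2.575)

Derivation:
Executing turtle program step by step:
Start: pos=(0,0), heading=0, pen down
FD 8: (0,0) -> (8,0) [heading=0, draw]
RT 329: heading 0 -> 31
LT 180: heading 31 -> 211
FD 5: (8,0) -> (3.714,-2.575) [heading=211, draw]
RT 270: heading 211 -> 301
LT 120: heading 301 -> 61
Final: pos=(3.714,-2.575), heading=61, 2 segment(s) drawn
Waypoints (3 total):
(0, 0)
(8, 0)
(3.714, -2.575)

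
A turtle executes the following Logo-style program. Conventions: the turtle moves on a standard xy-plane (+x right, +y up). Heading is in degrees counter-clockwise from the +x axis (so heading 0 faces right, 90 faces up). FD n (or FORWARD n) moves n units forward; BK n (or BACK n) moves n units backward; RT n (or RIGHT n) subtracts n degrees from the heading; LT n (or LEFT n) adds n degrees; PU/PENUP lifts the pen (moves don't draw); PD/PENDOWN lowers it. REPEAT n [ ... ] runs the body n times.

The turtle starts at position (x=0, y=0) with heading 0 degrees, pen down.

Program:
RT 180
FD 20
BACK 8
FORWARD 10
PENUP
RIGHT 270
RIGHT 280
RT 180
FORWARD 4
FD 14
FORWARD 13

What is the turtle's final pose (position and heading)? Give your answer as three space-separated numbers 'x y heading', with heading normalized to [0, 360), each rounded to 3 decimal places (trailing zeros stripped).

Executing turtle program step by step:
Start: pos=(0,0), heading=0, pen down
RT 180: heading 0 -> 180
FD 20: (0,0) -> (-20,0) [heading=180, draw]
BK 8: (-20,0) -> (-12,0) [heading=180, draw]
FD 10: (-12,0) -> (-22,0) [heading=180, draw]
PU: pen up
RT 270: heading 180 -> 270
RT 280: heading 270 -> 350
RT 180: heading 350 -> 170
FD 4: (-22,0) -> (-25.939,0.695) [heading=170, move]
FD 14: (-25.939,0.695) -> (-39.727,3.126) [heading=170, move]
FD 13: (-39.727,3.126) -> (-52.529,5.383) [heading=170, move]
Final: pos=(-52.529,5.383), heading=170, 3 segment(s) drawn

Answer: -52.529 5.383 170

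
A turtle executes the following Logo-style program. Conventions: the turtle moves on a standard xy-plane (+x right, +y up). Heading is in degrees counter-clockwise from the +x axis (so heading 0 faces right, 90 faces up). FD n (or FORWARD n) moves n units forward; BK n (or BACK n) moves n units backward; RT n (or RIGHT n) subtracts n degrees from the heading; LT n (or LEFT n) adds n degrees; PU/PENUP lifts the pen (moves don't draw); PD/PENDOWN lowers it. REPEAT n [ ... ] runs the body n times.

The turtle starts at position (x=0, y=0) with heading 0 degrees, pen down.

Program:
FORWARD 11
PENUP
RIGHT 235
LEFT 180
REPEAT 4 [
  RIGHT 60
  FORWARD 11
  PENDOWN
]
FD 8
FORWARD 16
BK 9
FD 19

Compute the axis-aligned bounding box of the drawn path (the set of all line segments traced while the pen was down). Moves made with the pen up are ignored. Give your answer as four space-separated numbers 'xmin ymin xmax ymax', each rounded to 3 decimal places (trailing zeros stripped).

Executing turtle program step by step:
Start: pos=(0,0), heading=0, pen down
FD 11: (0,0) -> (11,0) [heading=0, draw]
PU: pen up
RT 235: heading 0 -> 125
LT 180: heading 125 -> 305
REPEAT 4 [
  -- iteration 1/4 --
  RT 60: heading 305 -> 245
  FD 11: (11,0) -> (6.351,-9.969) [heading=245, move]
  PD: pen down
  -- iteration 2/4 --
  RT 60: heading 245 -> 185
  FD 11: (6.351,-9.969) -> (-4.607,-10.928) [heading=185, draw]
  PD: pen down
  -- iteration 3/4 --
  RT 60: heading 185 -> 125
  FD 11: (-4.607,-10.928) -> (-10.916,-1.917) [heading=125, draw]
  PD: pen down
  -- iteration 4/4 --
  RT 60: heading 125 -> 65
  FD 11: (-10.916,-1.917) -> (-6.267,8.052) [heading=65, draw]
  PD: pen down
]
FD 8: (-6.267,8.052) -> (-2.887,15.302) [heading=65, draw]
FD 16: (-2.887,15.302) -> (3.875,29.803) [heading=65, draw]
BK 9: (3.875,29.803) -> (0.072,21.647) [heading=65, draw]
FD 19: (0.072,21.647) -> (8.102,38.866) [heading=65, draw]
Final: pos=(8.102,38.866), heading=65, 8 segment(s) drawn

Segment endpoints: x in {-10.916, -6.267, -4.607, -2.887, 0, 0.072, 3.875, 6.351, 8.102, 11}, y in {-10.928, -9.969, -1.917, 0, 8.052, 15.302, 21.647, 29.803, 38.866}
xmin=-10.916, ymin=-10.928, xmax=11, ymax=38.866

Answer: -10.916 -10.928 11 38.866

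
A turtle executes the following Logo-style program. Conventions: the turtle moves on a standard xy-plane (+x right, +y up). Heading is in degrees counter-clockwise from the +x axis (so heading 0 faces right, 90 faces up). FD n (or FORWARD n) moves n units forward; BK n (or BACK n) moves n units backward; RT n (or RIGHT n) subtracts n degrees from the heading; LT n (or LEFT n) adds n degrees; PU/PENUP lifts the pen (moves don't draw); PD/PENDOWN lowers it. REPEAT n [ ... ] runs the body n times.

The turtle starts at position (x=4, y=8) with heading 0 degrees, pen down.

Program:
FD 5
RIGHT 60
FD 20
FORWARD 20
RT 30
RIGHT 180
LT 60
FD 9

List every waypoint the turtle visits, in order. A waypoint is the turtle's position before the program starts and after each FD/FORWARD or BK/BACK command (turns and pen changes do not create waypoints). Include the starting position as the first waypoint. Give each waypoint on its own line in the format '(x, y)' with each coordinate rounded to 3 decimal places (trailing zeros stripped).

Executing turtle program step by step:
Start: pos=(4,8), heading=0, pen down
FD 5: (4,8) -> (9,8) [heading=0, draw]
RT 60: heading 0 -> 300
FD 20: (9,8) -> (19,-9.321) [heading=300, draw]
FD 20: (19,-9.321) -> (29,-26.641) [heading=300, draw]
RT 30: heading 300 -> 270
RT 180: heading 270 -> 90
LT 60: heading 90 -> 150
FD 9: (29,-26.641) -> (21.206,-22.141) [heading=150, draw]
Final: pos=(21.206,-22.141), heading=150, 4 segment(s) drawn
Waypoints (5 total):
(4, 8)
(9, 8)
(19, -9.321)
(29, -26.641)
(21.206, -22.141)

Answer: (4, 8)
(9, 8)
(19, -9.321)
(29, -26.641)
(21.206, -22.141)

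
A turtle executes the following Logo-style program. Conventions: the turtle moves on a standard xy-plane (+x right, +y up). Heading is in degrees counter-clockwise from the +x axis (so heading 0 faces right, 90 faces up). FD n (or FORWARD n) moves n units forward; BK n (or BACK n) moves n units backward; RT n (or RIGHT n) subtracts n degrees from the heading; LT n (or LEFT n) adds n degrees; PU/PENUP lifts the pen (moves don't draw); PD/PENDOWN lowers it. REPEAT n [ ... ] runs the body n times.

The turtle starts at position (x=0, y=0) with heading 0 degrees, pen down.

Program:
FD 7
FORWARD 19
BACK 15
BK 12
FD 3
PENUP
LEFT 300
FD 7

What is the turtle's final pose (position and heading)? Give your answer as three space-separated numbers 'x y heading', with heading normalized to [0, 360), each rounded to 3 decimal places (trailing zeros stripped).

Answer: 5.5 -6.062 300

Derivation:
Executing turtle program step by step:
Start: pos=(0,0), heading=0, pen down
FD 7: (0,0) -> (7,0) [heading=0, draw]
FD 19: (7,0) -> (26,0) [heading=0, draw]
BK 15: (26,0) -> (11,0) [heading=0, draw]
BK 12: (11,0) -> (-1,0) [heading=0, draw]
FD 3: (-1,0) -> (2,0) [heading=0, draw]
PU: pen up
LT 300: heading 0 -> 300
FD 7: (2,0) -> (5.5,-6.062) [heading=300, move]
Final: pos=(5.5,-6.062), heading=300, 5 segment(s) drawn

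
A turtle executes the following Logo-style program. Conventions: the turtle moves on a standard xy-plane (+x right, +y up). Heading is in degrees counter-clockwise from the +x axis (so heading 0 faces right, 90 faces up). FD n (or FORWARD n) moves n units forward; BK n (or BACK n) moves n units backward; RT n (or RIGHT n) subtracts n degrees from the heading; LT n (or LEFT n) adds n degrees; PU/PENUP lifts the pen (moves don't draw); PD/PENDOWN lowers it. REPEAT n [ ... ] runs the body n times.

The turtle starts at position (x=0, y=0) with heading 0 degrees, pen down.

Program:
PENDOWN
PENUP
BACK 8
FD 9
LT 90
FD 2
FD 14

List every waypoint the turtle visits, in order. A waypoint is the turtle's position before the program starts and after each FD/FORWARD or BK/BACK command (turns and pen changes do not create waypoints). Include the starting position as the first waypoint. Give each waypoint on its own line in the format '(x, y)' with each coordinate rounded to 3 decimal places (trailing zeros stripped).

Answer: (0, 0)
(-8, 0)
(1, 0)
(1, 2)
(1, 16)

Derivation:
Executing turtle program step by step:
Start: pos=(0,0), heading=0, pen down
PD: pen down
PU: pen up
BK 8: (0,0) -> (-8,0) [heading=0, move]
FD 9: (-8,0) -> (1,0) [heading=0, move]
LT 90: heading 0 -> 90
FD 2: (1,0) -> (1,2) [heading=90, move]
FD 14: (1,2) -> (1,16) [heading=90, move]
Final: pos=(1,16), heading=90, 0 segment(s) drawn
Waypoints (5 total):
(0, 0)
(-8, 0)
(1, 0)
(1, 2)
(1, 16)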